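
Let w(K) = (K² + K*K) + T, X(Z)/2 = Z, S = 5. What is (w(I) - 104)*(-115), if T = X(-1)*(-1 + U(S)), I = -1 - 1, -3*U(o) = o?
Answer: 31280/3 ≈ 10427.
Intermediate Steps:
X(Z) = 2*Z
U(o) = -o/3
I = -2
T = 16/3 (T = (2*(-1))*(-1 - ⅓*5) = -2*(-1 - 5/3) = -2*(-8/3) = 16/3 ≈ 5.3333)
w(K) = 16/3 + 2*K² (w(K) = (K² + K*K) + 16/3 = (K² + K²) + 16/3 = 2*K² + 16/3 = 16/3 + 2*K²)
(w(I) - 104)*(-115) = ((16/3 + 2*(-2)²) - 104)*(-115) = ((16/3 + 2*4) - 104)*(-115) = ((16/3 + 8) - 104)*(-115) = (40/3 - 104)*(-115) = -272/3*(-115) = 31280/3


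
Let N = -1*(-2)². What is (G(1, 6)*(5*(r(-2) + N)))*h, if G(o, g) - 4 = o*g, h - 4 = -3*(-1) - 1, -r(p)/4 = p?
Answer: 1200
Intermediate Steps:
r(p) = -4*p
h = 6 (h = 4 + (-3*(-1) - 1) = 4 + (3 - 1) = 4 + 2 = 6)
N = -4 (N = -1*4 = -4)
G(o, g) = 4 + g*o (G(o, g) = 4 + o*g = 4 + g*o)
(G(1, 6)*(5*(r(-2) + N)))*h = ((4 + 6*1)*(5*(-4*(-2) - 4)))*6 = ((4 + 6)*(5*(8 - 4)))*6 = (10*(5*4))*6 = (10*20)*6 = 200*6 = 1200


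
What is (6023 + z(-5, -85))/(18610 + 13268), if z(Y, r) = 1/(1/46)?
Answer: 289/1518 ≈ 0.19038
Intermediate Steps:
z(Y, r) = 46 (z(Y, r) = 1/(1/46) = 46)
(6023 + z(-5, -85))/(18610 + 13268) = (6023 + 46)/(18610 + 13268) = 6069/31878 = 6069*(1/31878) = 289/1518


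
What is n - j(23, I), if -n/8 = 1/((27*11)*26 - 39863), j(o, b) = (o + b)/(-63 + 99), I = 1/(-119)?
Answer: -2441764/3824779 ≈ -0.63841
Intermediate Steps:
I = -1/119 ≈ -0.0084034
j(o, b) = b/36 + o/36 (j(o, b) = (b + o)/36 = (b + o)*(1/36) = b/36 + o/36)
n = 8/32141 (n = -8/((27*11)*26 - 39863) = -8/(297*26 - 39863) = -8/(7722 - 39863) = -8/(-32141) = -8*(-1/32141) = 8/32141 ≈ 0.00024890)
n - j(23, I) = 8/32141 - ((1/36)*(-1/119) + (1/36)*23) = 8/32141 - (-1/4284 + 23/36) = 8/32141 - 1*76/119 = 8/32141 - 76/119 = -2441764/3824779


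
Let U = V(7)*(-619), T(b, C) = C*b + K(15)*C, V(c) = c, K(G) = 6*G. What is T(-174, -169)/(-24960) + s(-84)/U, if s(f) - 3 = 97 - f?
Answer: -423743/693280 ≈ -0.61121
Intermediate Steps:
s(f) = 100 - f (s(f) = 3 + (97 - f) = 100 - f)
T(b, C) = 90*C + C*b (T(b, C) = C*b + (6*15)*C = C*b + 90*C = 90*C + C*b)
U = -4333 (U = 7*(-619) = -4333)
T(-174, -169)/(-24960) + s(-84)/U = -169*(90 - 174)/(-24960) + (100 - 1*(-84))/(-4333) = -169*(-84)*(-1/24960) + (100 + 84)*(-1/4333) = 14196*(-1/24960) + 184*(-1/4333) = -91/160 - 184/4333 = -423743/693280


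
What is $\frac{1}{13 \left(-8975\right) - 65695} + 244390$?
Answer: $\frac{44569404299}{182370} \approx 2.4439 \cdot 10^{5}$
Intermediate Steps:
$\frac{1}{13 \left(-8975\right) - 65695} + 244390 = \frac{1}{-116675 - 65695} + 244390 = \frac{1}{-182370} + 244390 = - \frac{1}{182370} + 244390 = \frac{44569404299}{182370}$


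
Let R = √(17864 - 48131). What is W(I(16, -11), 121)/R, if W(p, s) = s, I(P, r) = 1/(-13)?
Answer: -121*I*√3363/10089 ≈ -0.69551*I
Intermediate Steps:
I(P, r) = -1/13
R = 3*I*√3363 (R = √(-30267) = 3*I*√3363 ≈ 173.97*I)
W(I(16, -11), 121)/R = 121/((3*I*√3363)) = 121*(-I*√3363/10089) = -121*I*√3363/10089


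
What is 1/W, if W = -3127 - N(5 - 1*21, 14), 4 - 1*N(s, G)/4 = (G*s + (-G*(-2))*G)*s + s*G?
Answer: -1/14791 ≈ -6.7609e-5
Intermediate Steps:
N(s, G) = 16 - 4*G*s - 4*s*(2*G**2 + G*s) (N(s, G) = 16 - 4*((G*s + (-G*(-2))*G)*s + s*G) = 16 - 4*((G*s + (2*G)*G)*s + G*s) = 16 - 4*((G*s + 2*G**2)*s + G*s) = 16 - 4*((2*G**2 + G*s)*s + G*s) = 16 - 4*(s*(2*G**2 + G*s) + G*s) = 16 - 4*(G*s + s*(2*G**2 + G*s)) = 16 + (-4*G*s - 4*s*(2*G**2 + G*s)) = 16 - 4*G*s - 4*s*(2*G**2 + G*s))
W = -14791 (W = -3127 - (16 - 8*(5 - 1*21)*14**2 - 4*14*(5 - 1*21) - 4*14*(5 - 1*21)**2) = -3127 - (16 - 8*(5 - 21)*196 - 4*14*(5 - 21) - 4*14*(5 - 21)**2) = -3127 - (16 - 8*(-16)*196 - 4*14*(-16) - 4*14*(-16)**2) = -3127 - (16 + 25088 + 896 - 4*14*256) = -3127 - (16 + 25088 + 896 - 14336) = -3127 - 1*11664 = -3127 - 11664 = -14791)
1/W = 1/(-14791) = -1/14791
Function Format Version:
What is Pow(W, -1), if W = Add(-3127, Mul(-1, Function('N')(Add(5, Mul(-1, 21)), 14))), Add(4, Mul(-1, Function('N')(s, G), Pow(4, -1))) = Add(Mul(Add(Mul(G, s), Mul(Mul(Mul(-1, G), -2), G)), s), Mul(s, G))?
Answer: Rational(-1, 14791) ≈ -6.7609e-5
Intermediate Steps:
Function('N')(s, G) = Add(16, Mul(-4, G, s), Mul(-4, s, Add(Mul(2, Pow(G, 2)), Mul(G, s)))) (Function('N')(s, G) = Add(16, Mul(-4, Add(Mul(Add(Mul(G, s), Mul(Mul(Mul(-1, G), -2), G)), s), Mul(s, G)))) = Add(16, Mul(-4, Add(Mul(Add(Mul(G, s), Mul(Mul(2, G), G)), s), Mul(G, s)))) = Add(16, Mul(-4, Add(Mul(Add(Mul(G, s), Mul(2, Pow(G, 2))), s), Mul(G, s)))) = Add(16, Mul(-4, Add(Mul(Add(Mul(2, Pow(G, 2)), Mul(G, s)), s), Mul(G, s)))) = Add(16, Mul(-4, Add(Mul(s, Add(Mul(2, Pow(G, 2)), Mul(G, s))), Mul(G, s)))) = Add(16, Mul(-4, Add(Mul(G, s), Mul(s, Add(Mul(2, Pow(G, 2)), Mul(G, s)))))) = Add(16, Add(Mul(-4, G, s), Mul(-4, s, Add(Mul(2, Pow(G, 2)), Mul(G, s))))) = Add(16, Mul(-4, G, s), Mul(-4, s, Add(Mul(2, Pow(G, 2)), Mul(G, s)))))
W = -14791 (W = Add(-3127, Mul(-1, Add(16, Mul(-8, Add(5, Mul(-1, 21)), Pow(14, 2)), Mul(-4, 14, Add(5, Mul(-1, 21))), Mul(-4, 14, Pow(Add(5, Mul(-1, 21)), 2))))) = Add(-3127, Mul(-1, Add(16, Mul(-8, Add(5, -21), 196), Mul(-4, 14, Add(5, -21)), Mul(-4, 14, Pow(Add(5, -21), 2))))) = Add(-3127, Mul(-1, Add(16, Mul(-8, -16, 196), Mul(-4, 14, -16), Mul(-4, 14, Pow(-16, 2))))) = Add(-3127, Mul(-1, Add(16, 25088, 896, Mul(-4, 14, 256)))) = Add(-3127, Mul(-1, Add(16, 25088, 896, -14336))) = Add(-3127, Mul(-1, 11664)) = Add(-3127, -11664) = -14791)
Pow(W, -1) = Pow(-14791, -1) = Rational(-1, 14791)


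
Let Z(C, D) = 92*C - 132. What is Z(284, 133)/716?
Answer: 6499/179 ≈ 36.307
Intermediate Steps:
Z(C, D) = -132 + 92*C
Z(284, 133)/716 = (-132 + 92*284)/716 = (-132 + 26128)*(1/716) = 25996*(1/716) = 6499/179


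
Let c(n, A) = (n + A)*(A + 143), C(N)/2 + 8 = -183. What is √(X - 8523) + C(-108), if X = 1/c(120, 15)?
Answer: -382 + I*√430855545930/7110 ≈ -382.0 + 92.32*I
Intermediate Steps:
C(N) = -382 (C(N) = -16 + 2*(-183) = -16 - 366 = -382)
c(n, A) = (143 + A)*(A + n) (c(n, A) = (A + n)*(143 + A) = (143 + A)*(A + n))
X = 1/21330 (X = 1/(15² + 143*15 + 143*120 + 15*120) = 1/(225 + 2145 + 17160 + 1800) = 1/21330 ≈ 4.6882e-5)
√(X - 8523) + C(-108) = √(1/21330 - 8523) - 382 = √(-181795589/21330) - 382 = I*√430855545930/7110 - 382 = -382 + I*√430855545930/7110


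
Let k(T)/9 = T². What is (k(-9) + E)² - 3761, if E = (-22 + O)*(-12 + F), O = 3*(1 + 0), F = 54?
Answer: 1000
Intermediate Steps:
O = 3 (O = 3*1 = 3)
k(T) = 9*T²
E = -798 (E = (-22 + 3)*(-12 + 54) = -19*42 = -798)
(k(-9) + E)² - 3761 = (9*(-9)² - 798)² - 3761 = (9*81 - 798)² - 3761 = (729 - 798)² - 3761 = (-69)² - 3761 = 4761 - 3761 = 1000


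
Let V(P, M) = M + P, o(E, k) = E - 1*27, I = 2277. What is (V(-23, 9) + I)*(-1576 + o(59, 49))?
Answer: -3494072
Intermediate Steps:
o(E, k) = -27 + E (o(E, k) = E - 27 = -27 + E)
(V(-23, 9) + I)*(-1576 + o(59, 49)) = ((9 - 23) + 2277)*(-1576 + (-27 + 59)) = (-14 + 2277)*(-1576 + 32) = 2263*(-1544) = -3494072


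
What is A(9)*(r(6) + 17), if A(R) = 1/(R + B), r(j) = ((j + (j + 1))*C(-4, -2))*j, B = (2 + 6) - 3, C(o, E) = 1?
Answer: 95/14 ≈ 6.7857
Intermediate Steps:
B = 5 (B = 8 - 3 = 5)
r(j) = j*(1 + 2*j) (r(j) = ((j + (j + 1))*1)*j = ((j + (1 + j))*1)*j = ((1 + 2*j)*1)*j = (1 + 2*j)*j = j*(1 + 2*j))
A(R) = 1/(5 + R) (A(R) = 1/(R + 5) = 1/(5 + R))
A(9)*(r(6) + 17) = (6*(1 + 2*6) + 17)/(5 + 9) = (6*(1 + 12) + 17)/14 = (6*13 + 17)/14 = (78 + 17)/14 = (1/14)*95 = 95/14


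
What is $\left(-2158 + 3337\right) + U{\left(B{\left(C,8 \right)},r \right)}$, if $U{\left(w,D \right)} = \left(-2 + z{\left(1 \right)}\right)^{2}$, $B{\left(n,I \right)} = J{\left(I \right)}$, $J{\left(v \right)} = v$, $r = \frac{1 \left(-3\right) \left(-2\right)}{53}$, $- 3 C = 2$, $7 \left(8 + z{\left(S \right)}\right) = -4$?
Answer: $\frac{63247}{49} \approx 1290.8$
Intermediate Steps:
$z{\left(S \right)} = - \frac{60}{7}$ ($z{\left(S \right)} = -8 + \frac{1}{7} \left(-4\right) = -8 - \frac{4}{7} = - \frac{60}{7}$)
$C = - \frac{2}{3}$ ($C = \left(- \frac{1}{3}\right) 2 = - \frac{2}{3} \approx -0.66667$)
$r = \frac{6}{53}$ ($r = \left(-3\right) \left(-2\right) \frac{1}{53} = 6 \cdot \frac{1}{53} = \frac{6}{53} \approx 0.11321$)
$B{\left(n,I \right)} = I$
$U{\left(w,D \right)} = \frac{5476}{49}$ ($U{\left(w,D \right)} = \left(-2 - \frac{60}{7}\right)^{2} = \left(- \frac{74}{7}\right)^{2} = \frac{5476}{49}$)
$\left(-2158 + 3337\right) + U{\left(B{\left(C,8 \right)},r \right)} = \left(-2158 + 3337\right) + \frac{5476}{49} = 1179 + \frac{5476}{49} = \frac{63247}{49}$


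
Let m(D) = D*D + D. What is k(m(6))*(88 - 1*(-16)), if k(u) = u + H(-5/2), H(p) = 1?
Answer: 4472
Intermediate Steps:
m(D) = D + D² (m(D) = D² + D = D + D²)
k(u) = 1 + u (k(u) = u + 1 = 1 + u)
k(m(6))*(88 - 1*(-16)) = (1 + 6*(1 + 6))*(88 - 1*(-16)) = (1 + 6*7)*(88 + 16) = (1 + 42)*104 = 43*104 = 4472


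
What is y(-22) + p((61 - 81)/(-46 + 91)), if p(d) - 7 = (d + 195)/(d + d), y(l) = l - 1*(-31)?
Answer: -1623/8 ≈ -202.88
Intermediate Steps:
y(l) = 31 + l (y(l) = l + 31 = 31 + l)
p(d) = 7 + (195 + d)/(2*d) (p(d) = 7 + (d + 195)/(d + d) = 7 + (195 + d)/((2*d)) = 7 + (195 + d)*(1/(2*d)) = 7 + (195 + d)/(2*d))
y(-22) + p((61 - 81)/(-46 + 91)) = (31 - 22) + 15*(13 + (61 - 81)/(-46 + 91))/(2*(((61 - 81)/(-46 + 91)))) = 9 + 15*(13 - 20/45)/(2*((-20/45))) = 9 + 15*(13 - 20*1/45)/(2*((-20*1/45))) = 9 + 15*(13 - 4/9)/(2*(-4/9)) = 9 + (15/2)*(-9/4)*(113/9) = 9 - 1695/8 = -1623/8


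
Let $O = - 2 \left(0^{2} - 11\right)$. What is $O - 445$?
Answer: $-423$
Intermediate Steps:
$O = 22$ ($O = - 2 \left(0 - 11\right) = \left(-2\right) \left(-11\right) = 22$)
$O - 445 = 22 - 445 = -423$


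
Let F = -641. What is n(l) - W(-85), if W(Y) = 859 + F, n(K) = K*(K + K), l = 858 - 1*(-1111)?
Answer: 7753704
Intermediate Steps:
l = 1969 (l = 858 + 1111 = 1969)
n(K) = 2*K**2 (n(K) = K*(2*K) = 2*K**2)
W(Y) = 218 (W(Y) = 859 - 641 = 218)
n(l) - W(-85) = 2*1969**2 - 1*218 = 2*3876961 - 218 = 7753922 - 218 = 7753704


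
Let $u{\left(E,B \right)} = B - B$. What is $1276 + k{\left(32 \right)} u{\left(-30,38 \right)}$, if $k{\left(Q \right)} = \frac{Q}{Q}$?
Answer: $1276$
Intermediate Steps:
$k{\left(Q \right)} = 1$
$u{\left(E,B \right)} = 0$
$1276 + k{\left(32 \right)} u{\left(-30,38 \right)} = 1276 + 1 \cdot 0 = 1276 + 0 = 1276$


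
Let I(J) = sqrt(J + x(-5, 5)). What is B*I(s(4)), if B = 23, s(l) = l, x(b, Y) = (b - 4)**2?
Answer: 23*sqrt(85) ≈ 212.05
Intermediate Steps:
x(b, Y) = (-4 + b)**2
I(J) = sqrt(81 + J) (I(J) = sqrt(J + (-4 - 5)**2) = sqrt(J + (-9)**2) = sqrt(J + 81) = sqrt(81 + J))
B*I(s(4)) = 23*sqrt(81 + 4) = 23*sqrt(85)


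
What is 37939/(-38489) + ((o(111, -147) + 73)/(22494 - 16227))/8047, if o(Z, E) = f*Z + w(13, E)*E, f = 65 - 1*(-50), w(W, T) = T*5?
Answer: -173511993884/176456490951 ≈ -0.98331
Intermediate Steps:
w(W, T) = 5*T
f = 115 (f = 65 + 50 = 115)
o(Z, E) = 5*E² + 115*Z (o(Z, E) = 115*Z + (5*E)*E = 115*Z + 5*E² = 5*E² + 115*Z)
37939/(-38489) + ((o(111, -147) + 73)/(22494 - 16227))/8047 = 37939/(-38489) + (((5*(-147)² + 115*111) + 73)/(22494 - 16227))/8047 = 37939*(-1/38489) + (((5*21609 + 12765) + 73)/6267)*(1/8047) = -3449/3499 + (((108045 + 12765) + 73)*(1/6267))*(1/8047) = -3449/3499 + ((120810 + 73)*(1/6267))*(1/8047) = -3449/3499 + (120883*(1/6267))*(1/8047) = -3449/3499 + (120883/6267)*(1/8047) = -3449/3499 + 120883/50430549 = -173511993884/176456490951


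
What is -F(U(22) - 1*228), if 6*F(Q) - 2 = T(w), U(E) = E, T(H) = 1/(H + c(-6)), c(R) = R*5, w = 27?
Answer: -5/18 ≈ -0.27778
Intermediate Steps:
c(R) = 5*R
T(H) = 1/(-30 + H) (T(H) = 1/(H + 5*(-6)) = 1/(H - 30) = 1/(-30 + H))
F(Q) = 5/18 (F(Q) = 1/3 + 1/(6*(-30 + 27)) = 1/3 + (1/6)/(-3) = 1/3 + (1/6)*(-1/3) = 1/3 - 1/18 = 5/18)
-F(U(22) - 1*228) = -1*5/18 = -5/18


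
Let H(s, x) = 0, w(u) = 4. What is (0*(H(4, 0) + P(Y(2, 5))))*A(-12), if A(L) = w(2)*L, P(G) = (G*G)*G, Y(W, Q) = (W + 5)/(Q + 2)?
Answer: 0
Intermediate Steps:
Y(W, Q) = (5 + W)/(2 + Q)
P(G) = G³ (P(G) = G²*G = G³)
A(L) = 4*L
(0*(H(4, 0) + P(Y(2, 5))))*A(-12) = (0*(0 + ((5 + 2)/(2 + 5))³))*(4*(-12)) = (0*(0 + (7/7)³))*(-48) = (0*(0 + ((⅐)*7)³))*(-48) = (0*(0 + 1³))*(-48) = (0*(0 + 1))*(-48) = (0*1)*(-48) = 0*(-48) = 0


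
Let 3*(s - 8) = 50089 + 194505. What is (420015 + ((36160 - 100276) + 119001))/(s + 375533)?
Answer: 1424700/1371217 ≈ 1.0390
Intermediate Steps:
s = 244618/3 (s = 8 + (50089 + 194505)/3 = 8 + (⅓)*244594 = 8 + 244594/3 = 244618/3 ≈ 81539.)
(420015 + ((36160 - 100276) + 119001))/(s + 375533) = (420015 + ((36160 - 100276) + 119001))/(244618/3 + 375533) = (420015 + (-64116 + 119001))/(1371217/3) = (420015 + 54885)*(3/1371217) = 474900*(3/1371217) = 1424700/1371217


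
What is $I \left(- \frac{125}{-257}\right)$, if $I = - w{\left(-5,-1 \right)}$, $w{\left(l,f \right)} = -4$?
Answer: $\frac{500}{257} \approx 1.9455$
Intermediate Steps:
$I = 4$ ($I = \left(-1\right) \left(-4\right) = 4$)
$I \left(- \frac{125}{-257}\right) = 4 \left(- \frac{125}{-257}\right) = 4 \left(\left(-125\right) \left(- \frac{1}{257}\right)\right) = 4 \cdot \frac{125}{257} = \frac{500}{257}$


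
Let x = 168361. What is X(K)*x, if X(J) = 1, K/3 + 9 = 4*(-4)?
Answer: 168361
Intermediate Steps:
K = -75 (K = -27 + 3*(4*(-4)) = -27 + 3*(-16) = -27 - 48 = -75)
X(K)*x = 1*168361 = 168361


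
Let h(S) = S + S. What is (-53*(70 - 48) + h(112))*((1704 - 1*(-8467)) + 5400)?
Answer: -14667882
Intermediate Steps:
h(S) = 2*S
(-53*(70 - 48) + h(112))*((1704 - 1*(-8467)) + 5400) = (-53*(70 - 48) + 2*112)*((1704 - 1*(-8467)) + 5400) = (-53*22 + 224)*((1704 + 8467) + 5400) = (-1166 + 224)*(10171 + 5400) = -942*15571 = -14667882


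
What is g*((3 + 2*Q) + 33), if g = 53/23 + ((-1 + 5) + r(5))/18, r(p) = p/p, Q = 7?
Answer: 26725/207 ≈ 129.11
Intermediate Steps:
r(p) = 1
g = 1069/414 (g = 53/23 + ((-1 + 5) + 1)/18 = 53*(1/23) + (4 + 1)*(1/18) = 53/23 + 5*(1/18) = 53/23 + 5/18 = 1069/414 ≈ 2.5821)
g*((3 + 2*Q) + 33) = 1069*((3 + 2*7) + 33)/414 = 1069*((3 + 14) + 33)/414 = 1069*(17 + 33)/414 = (1069/414)*50 = 26725/207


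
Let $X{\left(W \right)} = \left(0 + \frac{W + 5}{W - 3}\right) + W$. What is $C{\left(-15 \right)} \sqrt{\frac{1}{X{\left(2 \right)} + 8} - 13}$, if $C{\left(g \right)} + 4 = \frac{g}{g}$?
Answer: $- i \sqrt{114} \approx - 10.677 i$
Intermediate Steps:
$X{\left(W \right)} = W + \frac{5 + W}{-3 + W}$ ($X{\left(W \right)} = \left(0 + \frac{5 + W}{-3 + W}\right) + W = \frac{5 + W}{-3 + W} + W = W + \frac{5 + W}{-3 + W}$)
$C{\left(g \right)} = -3$ ($C{\left(g \right)} = -4 + \frac{g}{g} = -4 + 1 = -3$)
$C{\left(-15 \right)} \sqrt{\frac{1}{X{\left(2 \right)} + 8} - 13} = - 3 \sqrt{\frac{1}{\frac{5 + 2^{2} - 4}{-3 + 2} + 8} - 13} = - 3 \sqrt{\frac{1}{\frac{5 + 4 - 4}{-1} + 8} - 13} = - 3 \sqrt{\frac{1}{\left(-1\right) 5 + 8} - 13} = - 3 \sqrt{\frac{1}{-5 + 8} - 13} = - 3 \sqrt{\frac{1}{3} - 13} = - 3 \sqrt{- \frac{38}{3}} = - 3 \frac{i \sqrt{114}}{3} = - i \sqrt{114}$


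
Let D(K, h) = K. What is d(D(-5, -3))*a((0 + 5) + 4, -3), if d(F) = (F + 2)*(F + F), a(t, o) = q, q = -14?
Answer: -420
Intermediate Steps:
a(t, o) = -14
d(F) = 2*F*(2 + F) (d(F) = (2 + F)*(2*F) = 2*F*(2 + F))
d(D(-5, -3))*a((0 + 5) + 4, -3) = (2*(-5)*(2 - 5))*(-14) = (2*(-5)*(-3))*(-14) = 30*(-14) = -420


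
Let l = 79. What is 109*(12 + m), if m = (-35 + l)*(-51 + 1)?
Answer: -238492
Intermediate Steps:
m = -2200 (m = (-35 + 79)*(-51 + 1) = 44*(-50) = -2200)
109*(12 + m) = 109*(12 - 2200) = 109*(-2188) = -238492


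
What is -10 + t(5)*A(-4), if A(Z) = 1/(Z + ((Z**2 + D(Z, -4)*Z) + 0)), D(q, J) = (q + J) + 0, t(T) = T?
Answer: -435/44 ≈ -9.8864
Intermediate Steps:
D(q, J) = J + q (D(q, J) = (J + q) + 0 = J + q)
A(Z) = 1/(Z + Z**2 + Z*(-4 + Z)) (A(Z) = 1/(Z + ((Z**2 + (-4 + Z)*Z) + 0)) = 1/(Z + ((Z**2 + Z*(-4 + Z)) + 0)) = 1/(Z + (Z**2 + Z*(-4 + Z))) = 1/(Z + Z**2 + Z*(-4 + Z)))
-10 + t(5)*A(-4) = -10 + 5*(1/((-4)*(-3 + 2*(-4)))) = -10 + 5*(-1/(4*(-3 - 8))) = -10 + 5*(-1/4/(-11)) = -10 + 5*(-1/4*(-1/11)) = -10 + 5*(1/44) = -10 + 5/44 = -435/44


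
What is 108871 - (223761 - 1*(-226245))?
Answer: -341135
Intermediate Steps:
108871 - (223761 - 1*(-226245)) = 108871 - (223761 + 226245) = 108871 - 1*450006 = 108871 - 450006 = -341135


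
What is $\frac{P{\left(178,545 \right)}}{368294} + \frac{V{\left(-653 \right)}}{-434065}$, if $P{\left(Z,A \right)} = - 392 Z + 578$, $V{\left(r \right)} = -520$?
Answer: $- \frac{2984491699}{15986353511} \approx -0.18669$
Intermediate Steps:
$P{\left(Z,A \right)} = 578 - 392 Z$
$\frac{P{\left(178,545 \right)}}{368294} + \frac{V{\left(-653 \right)}}{-434065} = \frac{578 - 69776}{368294} - \frac{520}{-434065} = \left(578 - 69776\right) \frac{1}{368294} - - \frac{104}{86813} = \left(-69198\right) \frac{1}{368294} + \frac{104}{86813} = - \frac{34599}{184147} + \frac{104}{86813} = - \frac{2984491699}{15986353511}$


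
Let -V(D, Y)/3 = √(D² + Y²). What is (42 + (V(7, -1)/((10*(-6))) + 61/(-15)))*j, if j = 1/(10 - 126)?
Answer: -569/1740 - √2/464 ≈ -0.33006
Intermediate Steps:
j = -1/116 (j = 1/(-116) = -1/116 ≈ -0.0086207)
V(D, Y) = -3*√(D² + Y²)
(42 + (V(7, -1)/((10*(-6))) + 61/(-15)))*j = (42 + ((-3*√(7² + (-1)²))/((10*(-6))) + 61/(-15)))*(-1/116) = (42 + (-3*√(49 + 1)/(-60) + 61*(-1/15)))*(-1/116) = (42 + (-15*√2*(-1/60) - 61/15))*(-1/116) = (42 + (√2/4 - 61/15))*(-1/116) = (42 + (-61/15 + √2/4))*(-1/116) = (569/15 + √2/4)*(-1/116) = -569/1740 - √2/464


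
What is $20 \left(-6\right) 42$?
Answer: $-5040$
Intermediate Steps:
$20 \left(-6\right) 42 = \left(-120\right) 42 = -5040$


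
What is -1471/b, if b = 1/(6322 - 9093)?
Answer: 4076141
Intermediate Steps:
b = -1/2771 (b = 1/(-2771) = -1/2771 ≈ -0.00036088)
-1471/b = -1471/(-1/2771) = -1471*(-2771) = 4076141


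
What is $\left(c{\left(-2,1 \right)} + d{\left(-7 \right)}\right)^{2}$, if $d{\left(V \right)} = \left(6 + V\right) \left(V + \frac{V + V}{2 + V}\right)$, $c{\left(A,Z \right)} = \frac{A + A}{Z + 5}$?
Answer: $\frac{2809}{225} \approx 12.484$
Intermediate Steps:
$c{\left(A,Z \right)} = \frac{2 A}{5 + Z}$
$d{\left(V \right)} = \left(6 + V\right) \left(V + \frac{2 V}{2 + V}\right)$
$\left(c{\left(-2,1 \right)} + d{\left(-7 \right)}\right)^{2} = \left(2 \left(-2\right) \frac{1}{5 + 1} - \frac{7 \left(24 + \left(-7\right)^{2} + 10 \left(-7\right)\right)}{2 - 7}\right)^{2} = \left(2 \left(-2\right) \frac{1}{6} - \frac{7 \left(24 + 49 - 70\right)}{-5}\right)^{2} = \left(2 \left(-2\right) \frac{1}{6} - \left(- \frac{7}{5}\right) 3\right)^{2} = \left(- \frac{2}{3} + \frac{21}{5}\right)^{2} = \left(\frac{53}{15}\right)^{2} = \frac{2809}{225}$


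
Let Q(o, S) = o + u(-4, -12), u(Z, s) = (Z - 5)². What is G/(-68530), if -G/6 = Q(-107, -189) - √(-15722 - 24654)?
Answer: -78/34265 - 6*I*√206/4895 ≈ -0.0022764 - 0.017593*I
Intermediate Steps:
u(Z, s) = (-5 + Z)²
Q(o, S) = 81 + o (Q(o, S) = o + (-5 - 4)² = o + (-9)² = o + 81 = 81 + o)
G = 156 + 84*I*√206 (G = -6*((81 - 107) - √(-15722 - 24654)) = -6*(-26 - √(-40376)) = -6*(-26 - 14*I*√206) = 156 + 84*I*√206 ≈ 156.0 + 1205.6*I)
G/(-68530) = (156 + 84*I*√206)/(-68530) = (156 + 84*I*√206)*(-1/68530) = -78/34265 - 6*I*√206/4895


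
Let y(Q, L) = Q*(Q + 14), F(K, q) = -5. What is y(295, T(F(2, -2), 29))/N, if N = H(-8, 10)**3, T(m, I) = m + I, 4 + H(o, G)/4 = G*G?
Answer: 30385/18874368 ≈ 0.0016099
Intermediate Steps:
H(o, G) = -16 + 4*G**2 (H(o, G) = -16 + 4*(G*G) = -16 + 4*G**2)
T(m, I) = I + m
N = 56623104 (N = (-16 + 4*10**2)**3 = (-16 + 4*100)**3 = (-16 + 400)**3 = 384**3 = 56623104)
y(Q, L) = Q*(14 + Q)
y(295, T(F(2, -2), 29))/N = (295*(14 + 295))/56623104 = (295*309)*(1/56623104) = 91155*(1/56623104) = 30385/18874368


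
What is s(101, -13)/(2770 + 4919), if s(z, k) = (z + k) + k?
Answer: 25/2563 ≈ 0.0097542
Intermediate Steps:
s(z, k) = z + 2*k (s(z, k) = (k + z) + k = z + 2*k)
s(101, -13)/(2770 + 4919) = (101 + 2*(-13))/(2770 + 4919) = (101 - 26)/7689 = 75*(1/7689) = 25/2563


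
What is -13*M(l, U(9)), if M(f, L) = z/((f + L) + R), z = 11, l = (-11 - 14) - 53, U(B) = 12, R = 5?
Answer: 143/61 ≈ 2.3443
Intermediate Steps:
l = -78 (l = -25 - 53 = -78)
M(f, L) = 11/(5 + L + f) (M(f, L) = 11/((f + L) + 5) = 11/((L + f) + 5) = 11/(5 + L + f))
-13*M(l, U(9)) = -143/(5 + 12 - 78) = -143/(-61) = -143*(-1)/61 = -13*(-11/61) = 143/61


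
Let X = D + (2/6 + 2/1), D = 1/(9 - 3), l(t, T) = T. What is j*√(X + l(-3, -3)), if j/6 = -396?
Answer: -1188*I*√2 ≈ -1680.1*I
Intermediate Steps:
D = ⅙ (D = 1/6 = ⅙ ≈ 0.16667)
j = -2376 (j = 6*(-396) = -2376)
X = 5/2 (X = ⅙ + (2/6 + 2/1) = ⅙ + (2*(⅙) + 2*1) = ⅙ + (⅓ + 2) = ⅙ + 7/3 = 5/2 ≈ 2.5000)
j*√(X + l(-3, -3)) = -2376*√(5/2 - 3) = -1188*I*√2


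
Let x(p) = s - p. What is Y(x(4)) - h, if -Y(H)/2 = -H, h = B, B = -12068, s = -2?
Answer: 12056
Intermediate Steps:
h = -12068
x(p) = -2 - p
Y(H) = 2*H (Y(H) = -(-2)*H = 2*H)
Y(x(4)) - h = 2*(-2 - 1*4) - 1*(-12068) = 2*(-2 - 4) + 12068 = 2*(-6) + 12068 = -12 + 12068 = 12056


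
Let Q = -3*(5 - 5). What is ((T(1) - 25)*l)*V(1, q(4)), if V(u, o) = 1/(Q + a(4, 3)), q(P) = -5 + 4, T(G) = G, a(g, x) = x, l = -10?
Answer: 80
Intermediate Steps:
Q = 0 (Q = -3*0 = 0)
q(P) = -1
V(u, o) = ⅓ (V(u, o) = 1/(0 + 3) = 1/3 = ⅓)
((T(1) - 25)*l)*V(1, q(4)) = ((1 - 25)*(-10))*(⅓) = -24*(-10)*(⅓) = 240*(⅓) = 80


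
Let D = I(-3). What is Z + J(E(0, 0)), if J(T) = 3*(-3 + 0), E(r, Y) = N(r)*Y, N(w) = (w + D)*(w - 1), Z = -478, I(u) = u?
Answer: -487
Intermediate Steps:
D = -3
N(w) = (-1 + w)*(-3 + w) (N(w) = (w - 3)*(w - 1) = (-3 + w)*(-1 + w) = (-1 + w)*(-3 + w))
E(r, Y) = Y*(3 + r² - 4*r) (E(r, Y) = (3 + r² - 4*r)*Y = Y*(3 + r² - 4*r))
J(T) = -9 (J(T) = 3*(-3) = -9)
Z + J(E(0, 0)) = -478 - 9 = -487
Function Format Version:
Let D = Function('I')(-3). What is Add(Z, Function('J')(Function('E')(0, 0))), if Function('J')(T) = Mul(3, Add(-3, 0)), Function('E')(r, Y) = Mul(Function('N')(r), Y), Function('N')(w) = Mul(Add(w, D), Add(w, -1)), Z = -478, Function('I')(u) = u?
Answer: -487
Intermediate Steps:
D = -3
Function('N')(w) = Mul(Add(-1, w), Add(-3, w)) (Function('N')(w) = Mul(Add(w, -3), Add(w, -1)) = Mul(Add(-3, w), Add(-1, w)) = Mul(Add(-1, w), Add(-3, w)))
Function('E')(r, Y) = Mul(Y, Add(3, Pow(r, 2), Mul(-4, r))) (Function('E')(r, Y) = Mul(Add(3, Pow(r, 2), Mul(-4, r)), Y) = Mul(Y, Add(3, Pow(r, 2), Mul(-4, r))))
Function('J')(T) = -9 (Function('J')(T) = Mul(3, -3) = -9)
Add(Z, Function('J')(Function('E')(0, 0))) = Add(-478, -9) = -487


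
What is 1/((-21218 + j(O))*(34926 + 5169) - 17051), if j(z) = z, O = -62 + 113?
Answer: -1/848707916 ≈ -1.1783e-9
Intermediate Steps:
O = 51
1/((-21218 + j(O))*(34926 + 5169) - 17051) = 1/((-21218 + 51)*(34926 + 5169) - 17051) = 1/(-21167*40095 - 17051) = 1/(-848690865 - 17051) = 1/(-848707916) = -1/848707916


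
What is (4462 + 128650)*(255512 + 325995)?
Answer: 77405559784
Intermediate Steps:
(4462 + 128650)*(255512 + 325995) = 133112*581507 = 77405559784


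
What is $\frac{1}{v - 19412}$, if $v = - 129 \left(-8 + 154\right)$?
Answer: $- \frac{1}{38246} \approx -2.6147 \cdot 10^{-5}$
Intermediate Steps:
$v = -18834$ ($v = \left(-129\right) 146 = -18834$)
$\frac{1}{v - 19412} = \frac{1}{-18834 - 19412} = \frac{1}{-38246} = - \frac{1}{38246}$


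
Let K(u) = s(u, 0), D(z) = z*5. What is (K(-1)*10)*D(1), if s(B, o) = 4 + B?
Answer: 150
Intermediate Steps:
D(z) = 5*z
K(u) = 4 + u
(K(-1)*10)*D(1) = ((4 - 1)*10)*(5*1) = (3*10)*5 = 30*5 = 150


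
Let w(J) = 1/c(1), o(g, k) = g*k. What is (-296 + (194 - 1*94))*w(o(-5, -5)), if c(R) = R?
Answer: -196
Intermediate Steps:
w(J) = 1 (w(J) = 1/1 = 1)
(-296 + (194 - 1*94))*w(o(-5, -5)) = (-296 + (194 - 1*94))*1 = (-296 + (194 - 94))*1 = (-296 + 100)*1 = -196*1 = -196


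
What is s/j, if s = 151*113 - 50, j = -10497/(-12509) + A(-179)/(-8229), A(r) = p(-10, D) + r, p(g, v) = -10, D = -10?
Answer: 194584412477/9860446 ≈ 19734.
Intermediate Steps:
A(r) = -10 + r
j = 29581338/34312187 (j = -10497/(-12509) + (-10 - 179)/(-8229) = -10497*(-1/12509) - 189*(-1/8229) = 10497/12509 + 63/2743 = 29581338/34312187 ≈ 0.86212)
s = 17013 (s = 17063 - 50 = 17013)
s/j = 17013/(29581338/34312187) = 17013*(34312187/29581338) = 194584412477/9860446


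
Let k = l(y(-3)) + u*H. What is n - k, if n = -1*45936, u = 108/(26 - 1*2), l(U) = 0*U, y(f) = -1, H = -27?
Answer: -91629/2 ≈ -45815.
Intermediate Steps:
l(U) = 0
u = 9/2 (u = 108/(26 - 2) = 108/24 = 108*(1/24) = 9/2 ≈ 4.5000)
k = -243/2 (k = 0 + (9/2)*(-27) = 0 - 243/2 = -243/2 ≈ -121.50)
n = -45936
n - k = -45936 - 1*(-243/2) = -45936 + 243/2 = -91629/2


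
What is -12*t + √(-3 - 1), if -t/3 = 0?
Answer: 2*I ≈ 2.0*I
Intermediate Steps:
t = 0 (t = -3*0 = 0)
-12*t + √(-3 - 1) = -12*0 + √(-3 - 1) = 0 + √(-4) = 0 + 2*I = 2*I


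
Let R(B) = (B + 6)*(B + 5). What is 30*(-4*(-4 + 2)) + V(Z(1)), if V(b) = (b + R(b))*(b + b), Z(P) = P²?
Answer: 326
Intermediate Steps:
R(B) = (5 + B)*(6 + B) (R(B) = (6 + B)*(5 + B) = (5 + B)*(6 + B))
V(b) = 2*b*(30 + b² + 12*b) (V(b) = (b + (30 + b² + 11*b))*(b + b) = (30 + b² + 12*b)*(2*b) = 2*b*(30 + b² + 12*b))
30*(-4*(-4 + 2)) + V(Z(1)) = 30*(-4*(-4 + 2)) + 2*1²*(30 + (1²)² + 12*1²) = 30*(-4*(-2)) + 2*1*(30 + 1² + 12*1) = 30*8 + 2*1*(30 + 1 + 12) = 240 + 2*1*43 = 240 + 86 = 326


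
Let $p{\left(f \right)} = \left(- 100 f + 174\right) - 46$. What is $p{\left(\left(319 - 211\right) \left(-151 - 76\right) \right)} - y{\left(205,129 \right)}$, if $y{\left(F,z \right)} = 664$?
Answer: $2451064$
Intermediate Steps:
$p{\left(f \right)} = 128 - 100 f$ ($p{\left(f \right)} = \left(174 - 100 f\right) + \left(-142 + 96\right) = \left(174 - 100 f\right) - 46 = 128 - 100 f$)
$p{\left(\left(319 - 211\right) \left(-151 - 76\right) \right)} - y{\left(205,129 \right)} = \left(128 - 100 \left(319 - 211\right) \left(-151 - 76\right)\right) - 664 = \left(128 - 100 \cdot 108 \left(-227\right)\right) - 664 = \left(128 - -2451600\right) - 664 = \left(128 + 2451600\right) - 664 = 2451728 - 664 = 2451064$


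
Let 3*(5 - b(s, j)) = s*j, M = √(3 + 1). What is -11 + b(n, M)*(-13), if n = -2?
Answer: -280/3 ≈ -93.333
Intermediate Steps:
M = 2 (M = √4 = 2)
b(s, j) = 5 - j*s/3 (b(s, j) = 5 - s*j/3 = 5 - j*s/3)
-11 + b(n, M)*(-13) = -11 + (5 - ⅓*2*(-2))*(-13) = -11 + (5 + 4/3)*(-13) = -11 + (19/3)*(-13) = -11 - 247/3 = -280/3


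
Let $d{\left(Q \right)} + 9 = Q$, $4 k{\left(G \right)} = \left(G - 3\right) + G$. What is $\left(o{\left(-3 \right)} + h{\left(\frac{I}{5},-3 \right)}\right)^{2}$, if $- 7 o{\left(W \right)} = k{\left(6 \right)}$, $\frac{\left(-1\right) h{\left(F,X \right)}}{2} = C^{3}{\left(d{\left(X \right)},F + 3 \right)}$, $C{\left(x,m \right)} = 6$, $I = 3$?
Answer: $\frac{146531025}{784} \approx 1.869 \cdot 10^{5}$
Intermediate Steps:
$k{\left(G \right)} = - \frac{3}{4} + \frac{G}{2}$ ($k{\left(G \right)} = \frac{\left(G - 3\right) + G}{4} = \frac{\left(-3 + G\right) + G}{4} = \frac{-3 + 2 G}{4} = - \frac{3}{4} + \frac{G}{2}$)
$d{\left(Q \right)} = -9 + Q$
$h{\left(F,X \right)} = -432$ ($h{\left(F,X \right)} = - 2 \cdot 6^{3} = \left(-2\right) 216 = -432$)
$o{\left(W \right)} = - \frac{9}{28}$ ($o{\left(W \right)} = - \frac{- \frac{3}{4} + \frac{1}{2} \cdot 6}{7} = - \frac{- \frac{3}{4} + 3}{7} = \left(- \frac{1}{7}\right) \frac{9}{4} = - \frac{9}{28}$)
$\left(o{\left(-3 \right)} + h{\left(\frac{I}{5},-3 \right)}\right)^{2} = \left(- \frac{9}{28} - 432\right)^{2} = \left(- \frac{12105}{28}\right)^{2} = \frac{146531025}{784}$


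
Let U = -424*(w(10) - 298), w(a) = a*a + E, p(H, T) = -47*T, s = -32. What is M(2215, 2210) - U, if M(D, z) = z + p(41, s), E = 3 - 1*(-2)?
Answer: -78118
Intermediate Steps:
E = 5 (E = 3 + 2 = 5)
w(a) = 5 + a² (w(a) = a*a + 5 = a² + 5 = 5 + a²)
M(D, z) = 1504 + z (M(D, z) = z - 47*(-32) = z + 1504 = 1504 + z)
U = 81832 (U = -424*((5 + 10²) - 298) = -424*((5 + 100) - 298) = -424*(105 - 298) = -424*(-193) = 81832)
M(2215, 2210) - U = (1504 + 2210) - 1*81832 = 3714 - 81832 = -78118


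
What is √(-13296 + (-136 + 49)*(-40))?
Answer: 2*I*√2454 ≈ 99.076*I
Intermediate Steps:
√(-13296 + (-136 + 49)*(-40)) = √(-13296 - 87*(-40)) = √(-13296 + 3480) = √(-9816) = 2*I*√2454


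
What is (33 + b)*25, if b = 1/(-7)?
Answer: 5750/7 ≈ 821.43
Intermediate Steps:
b = -⅐ ≈ -0.14286
(33 + b)*25 = (33 - ⅐)*25 = (230/7)*25 = 5750/7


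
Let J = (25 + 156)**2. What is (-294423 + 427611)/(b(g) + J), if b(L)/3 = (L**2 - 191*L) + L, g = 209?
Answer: 66594/22337 ≈ 2.9813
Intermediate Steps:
b(L) = -570*L + 3*L**2 (b(L) = 3*((L**2 - 191*L) + L) = 3*(L**2 - 190*L) = -570*L + 3*L**2)
J = 32761 (J = 181**2 = 32761)
(-294423 + 427611)/(b(g) + J) = (-294423 + 427611)/(3*209*(-190 + 209) + 32761) = 133188/(3*209*19 + 32761) = 133188/(11913 + 32761) = 133188/44674 = 133188*(1/44674) = 66594/22337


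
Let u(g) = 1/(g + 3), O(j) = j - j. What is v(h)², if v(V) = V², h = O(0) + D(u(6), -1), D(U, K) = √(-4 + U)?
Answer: 1225/81 ≈ 15.123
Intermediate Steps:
O(j) = 0
u(g) = 1/(3 + g)
h = I*√35/3 (h = 0 + √(-4 + 1/(3 + 6)) = 0 + √(-4 + 1/9) = 0 + √(-4 + ⅑) = 0 + √(-35/9) = 0 + I*√35/3 = I*√35/3 ≈ 1.972*I)
v(h)² = ((I*√35/3)²)² = (-35/9)² = 1225/81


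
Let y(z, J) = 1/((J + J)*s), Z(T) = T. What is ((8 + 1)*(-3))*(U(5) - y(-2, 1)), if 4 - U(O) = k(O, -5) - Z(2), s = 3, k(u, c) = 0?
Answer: -315/2 ≈ -157.50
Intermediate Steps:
U(O) = 6 (U(O) = 4 - (0 - 1*2) = 4 - (0 - 2) = 4 - 1*(-2) = 4 + 2 = 6)
y(z, J) = 1/(6*J) (y(z, J) = 1/((J + J)*3) = (⅓)/(2*J) = (1/(2*J))*(⅓) = 1/(6*J))
((8 + 1)*(-3))*(U(5) - y(-2, 1)) = ((8 + 1)*(-3))*(6 - 1/(6*1)) = (9*(-3))*(6 - 1/6) = -27*(6 - 1*⅙) = -27*(6 - ⅙) = -27*35/6 = -315/2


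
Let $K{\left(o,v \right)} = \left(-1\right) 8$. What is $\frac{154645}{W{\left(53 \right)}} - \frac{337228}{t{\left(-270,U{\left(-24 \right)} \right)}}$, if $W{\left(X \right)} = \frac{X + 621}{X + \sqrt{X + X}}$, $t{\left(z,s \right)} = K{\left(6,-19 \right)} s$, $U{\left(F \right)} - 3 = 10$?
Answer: $\frac{67480932}{4381} + \frac{154645 \sqrt{106}}{674} \approx 17765.0$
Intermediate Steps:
$U{\left(F \right)} = 13$ ($U{\left(F \right)} = 3 + 10 = 13$)
$K{\left(o,v \right)} = -8$
$t{\left(z,s \right)} = - 8 s$
$W{\left(X \right)} = \frac{621 + X}{X + \sqrt{2} \sqrt{X}}$ ($W{\left(X \right)} = \frac{621 + X}{X + \sqrt{2 X}} = \frac{621 + X}{X + \sqrt{2} \sqrt{X}}$)
$\frac{154645}{W{\left(53 \right)}} - \frac{337228}{t{\left(-270,U{\left(-24 \right)} \right)}} = \frac{154645}{\frac{1}{53 + \sqrt{2} \sqrt{53}} \left(621 + 53\right)} - \frac{337228}{\left(-8\right) 13} = \frac{154645}{\frac{1}{53 + \sqrt{106}} \cdot 674} - \frac{337228}{-104} = \frac{154645}{674 \frac{1}{53 + \sqrt{106}}} - - \frac{84307}{26} = 154645 \left(\frac{53}{674} + \frac{\sqrt{106}}{674}\right) + \frac{84307}{26} = \left(\frac{8196185}{674} + \frac{154645 \sqrt{106}}{674}\right) + \frac{84307}{26} = \frac{67480932}{4381} + \frac{154645 \sqrt{106}}{674}$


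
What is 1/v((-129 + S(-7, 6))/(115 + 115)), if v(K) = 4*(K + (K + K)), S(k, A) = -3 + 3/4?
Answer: -46/315 ≈ -0.14603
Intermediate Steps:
S(k, A) = -9/4 (S(k, A) = -3 + 3*(¼) = -3 + ¾ = -9/4)
v(K) = 12*K (v(K) = 4*(K + 2*K) = 4*(3*K) = 12*K)
1/v((-129 + S(-7, 6))/(115 + 115)) = 1/(12*((-129 - 9/4)/(115 + 115))) = 1/(12*(-525/4/230)) = 1/(12*(-525/4*1/230)) = 1/(12*(-105/184)) = 1/(-315/46) = -46/315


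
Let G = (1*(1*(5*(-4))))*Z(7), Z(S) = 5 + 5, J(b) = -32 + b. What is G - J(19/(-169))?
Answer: -28373/169 ≈ -167.89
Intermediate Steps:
Z(S) = 10
G = -200 (G = (1*(1*(5*(-4))))*10 = (1*(1*(-20)))*10 = (1*(-20))*10 = -20*10 = -200)
G - J(19/(-169)) = -200 - (-32 + 19/(-169)) = -200 - (-32 + 19*(-1/169)) = -200 - (-32 - 19/169) = -200 - 1*(-5427/169) = -200 + 5427/169 = -28373/169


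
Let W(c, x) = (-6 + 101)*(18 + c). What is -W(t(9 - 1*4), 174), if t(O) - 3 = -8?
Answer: -1235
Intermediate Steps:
t(O) = -5 (t(O) = 3 - 8 = -5)
W(c, x) = 1710 + 95*c (W(c, x) = 95*(18 + c) = 1710 + 95*c)
-W(t(9 - 1*4), 174) = -(1710 + 95*(-5)) = -(1710 - 475) = -1*1235 = -1235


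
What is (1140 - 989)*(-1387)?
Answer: -209437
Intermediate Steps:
(1140 - 989)*(-1387) = 151*(-1387) = -209437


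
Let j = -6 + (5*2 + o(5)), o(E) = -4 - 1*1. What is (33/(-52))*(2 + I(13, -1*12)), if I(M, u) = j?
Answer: -33/52 ≈ -0.63461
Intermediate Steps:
o(E) = -5 (o(E) = -4 - 1 = -5)
j = -1 (j = -6 + (5*2 - 5) = -6 + (10 - 5) = -6 + 5 = -1)
I(M, u) = -1
(33/(-52))*(2 + I(13, -1*12)) = (33/(-52))*(2 - 1) = (33*(-1/52))*1 = -33/52*1 = -33/52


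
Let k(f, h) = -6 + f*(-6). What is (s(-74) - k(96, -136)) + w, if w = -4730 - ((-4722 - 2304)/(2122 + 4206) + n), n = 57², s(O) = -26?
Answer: -23482859/3164 ≈ -7421.9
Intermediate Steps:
k(f, h) = -6 - 6*f
n = 3249
w = -25242043/3164 (w = -4730 - ((-4722 - 2304)/(2122 + 4206) + 3249) = -4730 - (-7026/6328 + 3249) = -4730 - (-7026*1/6328 + 3249) = -4730 - (-3513/3164 + 3249) = -4730 - 1*10276323/3164 = -4730 - 10276323/3164 = -25242043/3164 ≈ -7977.9)
(s(-74) - k(96, -136)) + w = (-26 - (-6 - 6*96)) - 25242043/3164 = (-26 - (-6 - 576)) - 25242043/3164 = (-26 - 1*(-582)) - 25242043/3164 = (-26 + 582) - 25242043/3164 = 556 - 25242043/3164 = -23482859/3164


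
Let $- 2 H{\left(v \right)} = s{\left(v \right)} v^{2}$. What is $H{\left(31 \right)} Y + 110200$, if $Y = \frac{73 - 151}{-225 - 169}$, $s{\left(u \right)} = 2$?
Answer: $\frac{21671921}{197} \approx 1.1001 \cdot 10^{5}$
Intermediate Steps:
$H{\left(v \right)} = - v^{2}$ ($H{\left(v \right)} = - \frac{2 v^{2}}{2} = - v^{2}$)
$Y = \frac{39}{197}$ ($Y = - \frac{78}{-394} = \left(-78\right) \left(- \frac{1}{394}\right) = \frac{39}{197} \approx 0.19797$)
$H{\left(31 \right)} Y + 110200 = - 31^{2} \cdot \frac{39}{197} + 110200 = \left(-1\right) 961 \cdot \frac{39}{197} + 110200 = \left(-961\right) \frac{39}{197} + 110200 = - \frac{37479}{197} + 110200 = \frac{21671921}{197}$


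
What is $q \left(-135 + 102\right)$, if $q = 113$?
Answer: $-3729$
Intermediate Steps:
$q \left(-135 + 102\right) = 113 \left(-135 + 102\right) = 113 \left(-33\right) = -3729$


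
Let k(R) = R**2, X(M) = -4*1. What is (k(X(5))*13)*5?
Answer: 1040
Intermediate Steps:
X(M) = -4
(k(X(5))*13)*5 = ((-4)**2*13)*5 = (16*13)*5 = 208*5 = 1040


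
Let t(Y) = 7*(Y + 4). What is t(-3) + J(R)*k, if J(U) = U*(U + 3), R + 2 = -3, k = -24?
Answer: -233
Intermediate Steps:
t(Y) = 28 + 7*Y (t(Y) = 7*(4 + Y) = 28 + 7*Y)
R = -5 (R = -2 - 3 = -5)
J(U) = U*(3 + U)
t(-3) + J(R)*k = (28 + 7*(-3)) - 5*(3 - 5)*(-24) = (28 - 21) - 5*(-2)*(-24) = 7 + 10*(-24) = 7 - 240 = -233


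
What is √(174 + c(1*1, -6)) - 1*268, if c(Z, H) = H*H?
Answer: -268 + √210 ≈ -253.51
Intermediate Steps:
c(Z, H) = H²
√(174 + c(1*1, -6)) - 1*268 = √(174 + (-6)²) - 1*268 = √(174 + 36) - 268 = √210 - 268 = -268 + √210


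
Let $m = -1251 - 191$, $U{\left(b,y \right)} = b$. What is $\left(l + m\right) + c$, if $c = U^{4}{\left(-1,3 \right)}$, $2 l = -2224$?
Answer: $-2553$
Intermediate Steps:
$l = -1112$ ($l = \frac{1}{2} \left(-2224\right) = -1112$)
$c = 1$ ($c = \left(-1\right)^{4} = 1$)
$m = -1442$ ($m = -1251 - 191 = -1442$)
$\left(l + m\right) + c = \left(-1112 - 1442\right) + 1 = -2554 + 1 = -2553$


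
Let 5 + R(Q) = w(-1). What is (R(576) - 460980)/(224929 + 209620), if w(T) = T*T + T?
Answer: -460985/434549 ≈ -1.0608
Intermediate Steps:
w(T) = T + T² (w(T) = T² + T = T + T²)
R(Q) = -5 (R(Q) = -5 - (1 - 1) = -5 - 1*0 = -5 + 0 = -5)
(R(576) - 460980)/(224929 + 209620) = (-5 - 460980)/(224929 + 209620) = -460985/434549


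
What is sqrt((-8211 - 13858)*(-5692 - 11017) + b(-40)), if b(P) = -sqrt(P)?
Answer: sqrt(368750921 - 2*I*sqrt(10)) ≈ 19203.0 - 0.e-4*I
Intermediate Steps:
sqrt((-8211 - 13858)*(-5692 - 11017) + b(-40)) = sqrt((-8211 - 13858)*(-5692 - 11017) - sqrt(-40)) = sqrt(-22069*(-16709) - 2*I*sqrt(10)) = sqrt(368750921 - 2*I*sqrt(10))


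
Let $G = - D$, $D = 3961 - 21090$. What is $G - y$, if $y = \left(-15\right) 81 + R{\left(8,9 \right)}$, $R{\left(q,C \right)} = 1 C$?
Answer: $18335$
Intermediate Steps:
$R{\left(q,C \right)} = C$
$D = -17129$ ($D = 3961 - 21090 = -17129$)
$y = -1206$ ($y = \left(-15\right) 81 + 9 = -1215 + 9 = -1206$)
$G = 17129$ ($G = \left(-1\right) \left(-17129\right) = 17129$)
$G - y = 17129 - -1206 = 17129 + 1206 = 18335$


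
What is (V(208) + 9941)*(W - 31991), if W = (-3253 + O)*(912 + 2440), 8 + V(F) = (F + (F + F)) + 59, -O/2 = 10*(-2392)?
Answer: 1586281287928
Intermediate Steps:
O = 47840 (O = -20*(-2392) = -2*(-23920) = 47840)
V(F) = 51 + 3*F (V(F) = -8 + ((F + (F + F)) + 59) = -8 + ((F + 2*F) + 59) = -8 + (3*F + 59) = -8 + (59 + 3*F) = 51 + 3*F)
W = 149455624 (W = (-3253 + 47840)*(912 + 2440) = 44587*3352 = 149455624)
(V(208) + 9941)*(W - 31991) = ((51 + 3*208) + 9941)*(149455624 - 31991) = ((51 + 624) + 9941)*149423633 = (675 + 9941)*149423633 = 10616*149423633 = 1586281287928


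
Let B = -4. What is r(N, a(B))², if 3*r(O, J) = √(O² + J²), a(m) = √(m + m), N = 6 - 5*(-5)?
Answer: 953/9 ≈ 105.89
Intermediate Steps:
N = 31 (N = 6 + 25 = 31)
a(m) = √2*√m (a(m) = √(2*m) = √2*√m)
r(O, J) = √(J² + O²)/3 (r(O, J) = √(O² + J²)/3 = √(J² + O²)/3)
r(N, a(B))² = (√((√2*√(-4))² + 31²)/3)² = (√((√2*(2*I))² + 961)/3)² = (√((2*I*√2)² + 961)/3)² = (√(-8 + 961)/3)² = (√953/3)² = 953/9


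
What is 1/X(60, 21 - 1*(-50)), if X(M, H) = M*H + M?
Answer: 1/4320 ≈ 0.00023148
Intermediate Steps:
X(M, H) = M + H*M (X(M, H) = H*M + M = M + H*M)
1/X(60, 21 - 1*(-50)) = 1/(60*(1 + (21 - 1*(-50)))) = 1/(60*(1 + (21 + 50))) = 1/(60*(1 + 71)) = 1/(60*72) = 1/4320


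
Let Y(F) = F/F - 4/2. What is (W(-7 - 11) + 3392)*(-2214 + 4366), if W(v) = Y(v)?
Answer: 7297432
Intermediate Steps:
Y(F) = -1 (Y(F) = 1 - 4*1/2 = 1 - 2 = -1)
W(v) = -1
(W(-7 - 11) + 3392)*(-2214 + 4366) = (-1 + 3392)*(-2214 + 4366) = 3391*2152 = 7297432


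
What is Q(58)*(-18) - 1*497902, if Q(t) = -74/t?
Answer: -14438492/29 ≈ -4.9788e+5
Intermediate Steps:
Q(58)*(-18) - 1*497902 = -74/58*(-18) - 1*497902 = -74*1/58*(-18) - 497902 = -37/29*(-18) - 497902 = 666/29 - 497902 = -14438492/29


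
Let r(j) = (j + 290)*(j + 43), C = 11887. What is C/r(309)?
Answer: 11887/210848 ≈ 0.056377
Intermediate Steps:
r(j) = (43 + j)*(290 + j) (r(j) = (290 + j)*(43 + j) = (43 + j)*(290 + j))
C/r(309) = 11887/(12470 + 309² + 333*309) = 11887/(12470 + 95481 + 102897) = 11887/210848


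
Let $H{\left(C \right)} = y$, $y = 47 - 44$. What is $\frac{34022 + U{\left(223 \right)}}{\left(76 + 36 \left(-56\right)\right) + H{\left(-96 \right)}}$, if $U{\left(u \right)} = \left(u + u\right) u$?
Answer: $- \frac{133480}{1937} \approx -68.911$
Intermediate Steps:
$y = 3$ ($y = 47 - 44 = 3$)
$H{\left(C \right)} = 3$
$U{\left(u \right)} = 2 u^{2}$ ($U{\left(u \right)} = 2 u u = 2 u^{2}$)
$\frac{34022 + U{\left(223 \right)}}{\left(76 + 36 \left(-56\right)\right) + H{\left(-96 \right)}} = \frac{34022 + 2 \cdot 223^{2}}{\left(76 + 36 \left(-56\right)\right) + 3} = \frac{34022 + 2 \cdot 49729}{\left(76 - 2016\right) + 3} = \frac{34022 + 99458}{-1940 + 3} = \frac{133480}{-1937} = 133480 \left(- \frac{1}{1937}\right) = - \frac{133480}{1937}$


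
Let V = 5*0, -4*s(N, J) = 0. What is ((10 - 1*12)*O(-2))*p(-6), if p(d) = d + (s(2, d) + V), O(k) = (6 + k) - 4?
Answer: 0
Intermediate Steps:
O(k) = 2 + k
s(N, J) = 0 (s(N, J) = -¼*0 = 0)
V = 0
p(d) = d (p(d) = d + (0 + 0) = d + 0 = d)
((10 - 1*12)*O(-2))*p(-6) = ((10 - 1*12)*(2 - 2))*(-6) = ((10 - 12)*0)*(-6) = -2*0*(-6) = 0*(-6) = 0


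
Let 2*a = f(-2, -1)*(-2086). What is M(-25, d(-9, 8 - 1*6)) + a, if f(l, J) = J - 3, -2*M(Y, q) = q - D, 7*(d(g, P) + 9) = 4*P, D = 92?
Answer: 59107/14 ≈ 4221.9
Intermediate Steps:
d(g, P) = -9 + 4*P/7 (d(g, P) = -9 + (4*P)/7 = -9 + 4*P/7)
M(Y, q) = 46 - q/2 (M(Y, q) = -(q - 1*92)/2 = -(q - 92)/2 = -(-92 + q)/2 = 46 - q/2)
f(l, J) = -3 + J
a = 4172 (a = ((-3 - 1)*(-2086))/2 = (-4*(-2086))/2 = (½)*8344 = 4172)
M(-25, d(-9, 8 - 1*6)) + a = (46 - (-9 + 4*(8 - 1*6)/7)/2) + 4172 = (46 - (-9 + 4*(8 - 6)/7)/2) + 4172 = (46 - (-9 + (4/7)*2)/2) + 4172 = (46 - (-9 + 8/7)/2) + 4172 = (46 - ½*(-55/7)) + 4172 = (46 + 55/14) + 4172 = 699/14 + 4172 = 59107/14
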